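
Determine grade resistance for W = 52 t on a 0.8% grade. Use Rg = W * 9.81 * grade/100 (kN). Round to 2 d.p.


Rg = W * 9.81 * grade / 100
Rg = 52 * 9.81 * 0.8 / 100
Rg = 510.12 * 0.008
Rg = 4.08 kN

4.08


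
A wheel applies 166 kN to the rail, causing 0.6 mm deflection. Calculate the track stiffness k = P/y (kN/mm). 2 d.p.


Track stiffness k = P / y
k = 166 / 0.6
k = 276.67 kN/mm

276.67


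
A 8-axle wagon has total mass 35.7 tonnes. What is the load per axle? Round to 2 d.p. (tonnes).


Load per axle = total weight / number of axles
Load = 35.7 / 8
Load = 4.46 tonnes

4.46


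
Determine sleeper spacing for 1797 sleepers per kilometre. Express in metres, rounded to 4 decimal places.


Spacing = 1000 m / number of sleepers
Spacing = 1000 / 1797
Spacing = 0.5565 m

0.5565


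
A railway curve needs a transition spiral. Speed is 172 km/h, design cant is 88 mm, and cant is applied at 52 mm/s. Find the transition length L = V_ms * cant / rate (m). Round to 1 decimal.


Convert speed: V = 172 / 3.6 = 47.7778 m/s
L = 47.7778 * 88 / 52
L = 4204.4444 / 52
L = 80.9 m

80.9


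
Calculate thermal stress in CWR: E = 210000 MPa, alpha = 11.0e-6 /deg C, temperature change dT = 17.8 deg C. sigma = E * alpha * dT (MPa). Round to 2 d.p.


sigma = E * alpha * dT
sigma = 210000 * 11.0e-6 * 17.8
sigma = 2.31 * 17.8
sigma = 41.12 MPa

41.12


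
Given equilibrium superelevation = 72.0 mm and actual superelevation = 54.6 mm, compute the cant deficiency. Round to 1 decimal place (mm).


Cant deficiency = equilibrium cant - actual cant
CD = 72.0 - 54.6
CD = 17.4 mm

17.4


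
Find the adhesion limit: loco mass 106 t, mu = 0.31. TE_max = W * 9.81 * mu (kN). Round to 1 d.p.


TE_max = W * g * mu
TE_max = 106 * 9.81 * 0.31
TE_max = 1039.86 * 0.31
TE_max = 322.4 kN

322.4


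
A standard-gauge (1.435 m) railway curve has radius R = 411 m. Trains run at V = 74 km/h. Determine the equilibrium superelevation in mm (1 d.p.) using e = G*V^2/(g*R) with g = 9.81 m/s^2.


Convert speed: V = 74 / 3.6 = 20.5556 m/s
Apply formula: e = 1.435 * 20.5556^2 / (9.81 * 411)
e = 1.435 * 422.5309 / 4031.91
e = 0.150383 m = 150.4 mm

150.4


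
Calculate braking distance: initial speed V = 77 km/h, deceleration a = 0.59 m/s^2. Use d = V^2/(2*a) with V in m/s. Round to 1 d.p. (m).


Convert speed: V = 77 / 3.6 = 21.3889 m/s
V^2 = 457.4846
d = 457.4846 / (2 * 0.59)
d = 457.4846 / 1.18
d = 387.7 m

387.7


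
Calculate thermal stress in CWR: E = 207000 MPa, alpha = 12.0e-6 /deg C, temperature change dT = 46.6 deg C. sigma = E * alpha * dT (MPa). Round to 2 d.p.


sigma = E * alpha * dT
sigma = 207000 * 12.0e-6 * 46.6
sigma = 2.484 * 46.6
sigma = 115.75 MPa

115.75


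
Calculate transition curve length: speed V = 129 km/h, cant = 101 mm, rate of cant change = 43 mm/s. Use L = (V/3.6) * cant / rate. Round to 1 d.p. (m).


Convert speed: V = 129 / 3.6 = 35.8333 m/s
L = 35.8333 * 101 / 43
L = 3619.1667 / 43
L = 84.2 m

84.2


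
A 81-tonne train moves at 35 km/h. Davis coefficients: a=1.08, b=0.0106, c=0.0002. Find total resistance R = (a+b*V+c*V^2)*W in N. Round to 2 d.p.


b*V = 0.0106 * 35 = 0.371
c*V^2 = 0.0002 * 1225 = 0.245
R_per_t = 1.08 + 0.371 + 0.245 = 1.696 N/t
R_total = 1.696 * 81 = 137.38 N

137.38


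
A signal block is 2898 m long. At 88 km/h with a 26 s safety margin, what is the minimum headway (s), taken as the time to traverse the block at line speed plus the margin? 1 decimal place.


V = 88 / 3.6 = 24.4444 m/s
Block traversal time = 2898 / 24.4444 = 118.5545 s
Headway = 118.5545 + 26
Headway = 144.6 s

144.6


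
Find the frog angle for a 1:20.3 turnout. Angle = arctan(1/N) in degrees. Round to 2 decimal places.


1/N = 1/20.3 = 0.049261
angle = arctan(0.049261) = 0.049221 rad
angle = 0.049221 * 180/pi = 2.82 degrees

2.82


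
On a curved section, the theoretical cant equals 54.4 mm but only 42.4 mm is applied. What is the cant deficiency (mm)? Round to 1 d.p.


Cant deficiency = equilibrium cant - actual cant
CD = 54.4 - 42.4
CD = 12.0 mm

12.0


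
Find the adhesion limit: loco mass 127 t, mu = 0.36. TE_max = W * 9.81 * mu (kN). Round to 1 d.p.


TE_max = W * g * mu
TE_max = 127 * 9.81 * 0.36
TE_max = 1245.87 * 0.36
TE_max = 448.5 kN

448.5


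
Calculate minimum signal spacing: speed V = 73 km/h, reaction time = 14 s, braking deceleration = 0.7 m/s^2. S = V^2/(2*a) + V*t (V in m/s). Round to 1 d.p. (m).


V = 73 / 3.6 = 20.2778 m/s
Braking distance = 20.2778^2 / (2*0.7) = 293.7059 m
Sighting distance = 20.2778 * 14 = 283.8889 m
S = 293.7059 + 283.8889 = 577.6 m

577.6


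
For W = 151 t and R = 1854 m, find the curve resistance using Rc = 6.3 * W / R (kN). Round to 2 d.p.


Rc = 6.3 * W / R
Rc = 6.3 * 151 / 1854
Rc = 951.3 / 1854
Rc = 0.51 kN

0.51


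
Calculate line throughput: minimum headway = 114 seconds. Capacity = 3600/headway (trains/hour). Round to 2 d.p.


Capacity = 3600 / headway
Capacity = 3600 / 114
Capacity = 31.58 trains/hour

31.58


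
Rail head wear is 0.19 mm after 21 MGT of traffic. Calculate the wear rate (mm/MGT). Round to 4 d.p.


Wear rate = total wear / cumulative tonnage
Rate = 0.19 / 21
Rate = 0.0090 mm/MGT

0.0090


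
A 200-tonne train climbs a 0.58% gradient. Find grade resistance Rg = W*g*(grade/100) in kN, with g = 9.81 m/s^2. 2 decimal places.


Rg = W * 9.81 * grade / 100
Rg = 200 * 9.81 * 0.58 / 100
Rg = 1962.0 * 0.0058
Rg = 11.38 kN

11.38


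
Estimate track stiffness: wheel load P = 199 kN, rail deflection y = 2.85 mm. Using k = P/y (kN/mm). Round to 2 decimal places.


Track stiffness k = P / y
k = 199 / 2.85
k = 69.82 kN/mm

69.82


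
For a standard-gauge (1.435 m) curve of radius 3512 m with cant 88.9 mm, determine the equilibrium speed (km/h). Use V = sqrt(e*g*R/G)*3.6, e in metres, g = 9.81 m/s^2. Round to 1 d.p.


Convert cant: e = 88.9 mm = 0.0889 m
V_ms = sqrt(0.0889 * 9.81 * 3512 / 1.435)
V_ms = sqrt(2134.38802) = 46.1994 m/s
V = 46.1994 * 3.6 = 166.3 km/h

166.3


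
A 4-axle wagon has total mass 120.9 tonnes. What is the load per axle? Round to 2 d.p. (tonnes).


Load per axle = total weight / number of axles
Load = 120.9 / 4
Load = 30.23 tonnes

30.23


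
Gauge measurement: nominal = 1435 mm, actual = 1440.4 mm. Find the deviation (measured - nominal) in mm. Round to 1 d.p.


Deviation = measured - nominal
Deviation = 1440.4 - 1435
Deviation = 5.4 mm

5.4


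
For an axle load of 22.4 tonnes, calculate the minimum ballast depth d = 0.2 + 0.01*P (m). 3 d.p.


d = 0.2 + 0.01 * 22.4
d = 0.2 + 0.224
d = 0.424 m

0.424


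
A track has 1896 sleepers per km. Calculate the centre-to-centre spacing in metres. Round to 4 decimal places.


Spacing = 1000 m / number of sleepers
Spacing = 1000 / 1896
Spacing = 0.5274 m

0.5274


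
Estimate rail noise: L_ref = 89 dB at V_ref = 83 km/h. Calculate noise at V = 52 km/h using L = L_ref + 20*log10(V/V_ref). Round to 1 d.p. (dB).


V/V_ref = 52 / 83 = 0.626506
log10(0.626506) = -0.203075
20 * -0.203075 = -4.0615
L = 89 + -4.0615 = 84.9 dB

84.9


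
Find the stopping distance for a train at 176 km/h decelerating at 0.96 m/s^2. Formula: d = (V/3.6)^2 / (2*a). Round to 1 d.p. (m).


Convert speed: V = 176 / 3.6 = 48.8889 m/s
V^2 = 2390.1235
d = 2390.1235 / (2 * 0.96)
d = 2390.1235 / 1.92
d = 1244.9 m

1244.9


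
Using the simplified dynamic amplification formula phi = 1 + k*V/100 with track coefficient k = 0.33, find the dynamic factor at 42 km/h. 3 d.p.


phi = 1 + k * V / 100
phi = 1 + 0.33 * 42 / 100
phi = 1 + 0.1386
phi = 1.139

1.139


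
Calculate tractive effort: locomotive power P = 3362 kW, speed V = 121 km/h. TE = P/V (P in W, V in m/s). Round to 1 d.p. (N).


Convert: P = 3362 kW = 3362000 W
V = 121 / 3.6 = 33.6111 m/s
TE = 3362000 / 33.6111
TE = 100026.4 N

100026.4


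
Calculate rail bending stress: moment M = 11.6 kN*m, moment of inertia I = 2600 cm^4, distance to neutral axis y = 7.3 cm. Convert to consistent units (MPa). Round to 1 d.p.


Convert units:
M = 11.6 kN*m = 11600000 N*mm
y = 7.3 cm = 73 mm
I = 2600 cm^4 = 26000000 mm^4
sigma = 11600000 * 73 / 26000000
sigma = 32.6 MPa

32.6


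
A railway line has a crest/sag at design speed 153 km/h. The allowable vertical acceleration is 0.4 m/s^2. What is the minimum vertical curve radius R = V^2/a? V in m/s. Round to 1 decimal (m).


Convert speed: V = 153 / 3.6 = 42.5 m/s
V^2 = 1806.25 m^2/s^2
R_v = 1806.25 / 0.4
R_v = 4515.6 m

4515.6


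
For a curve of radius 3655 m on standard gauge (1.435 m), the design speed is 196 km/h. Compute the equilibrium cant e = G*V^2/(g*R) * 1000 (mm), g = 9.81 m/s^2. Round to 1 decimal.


Convert speed: V = 196 / 3.6 = 54.4444 m/s
Apply formula: e = 1.435 * 54.4444^2 / (9.81 * 3655)
e = 1.435 * 2964.1975 / 35855.55
e = 0.118632 m = 118.6 mm

118.6


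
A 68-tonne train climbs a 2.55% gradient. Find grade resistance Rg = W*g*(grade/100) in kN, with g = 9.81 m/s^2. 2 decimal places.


Rg = W * 9.81 * grade / 100
Rg = 68 * 9.81 * 2.55 / 100
Rg = 667.08 * 0.0255
Rg = 17.01 kN

17.01


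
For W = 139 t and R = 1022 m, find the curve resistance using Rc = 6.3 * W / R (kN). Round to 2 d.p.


Rc = 6.3 * W / R
Rc = 6.3 * 139 / 1022
Rc = 875.7 / 1022
Rc = 0.86 kN

0.86


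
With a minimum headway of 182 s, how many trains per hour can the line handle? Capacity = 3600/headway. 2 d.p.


Capacity = 3600 / headway
Capacity = 3600 / 182
Capacity = 19.78 trains/hour

19.78


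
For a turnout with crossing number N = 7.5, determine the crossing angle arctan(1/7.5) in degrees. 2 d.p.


1/N = 1/7.5 = 0.133333
angle = arctan(0.133333) = 0.132552 rad
angle = 0.132552 * 180/pi = 7.59 degrees

7.59


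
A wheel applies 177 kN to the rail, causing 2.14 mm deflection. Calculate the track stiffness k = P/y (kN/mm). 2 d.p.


Track stiffness k = P / y
k = 177 / 2.14
k = 82.71 kN/mm

82.71


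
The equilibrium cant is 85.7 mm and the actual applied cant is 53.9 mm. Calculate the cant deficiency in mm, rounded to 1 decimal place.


Cant deficiency = equilibrium cant - actual cant
CD = 85.7 - 53.9
CD = 31.8 mm

31.8


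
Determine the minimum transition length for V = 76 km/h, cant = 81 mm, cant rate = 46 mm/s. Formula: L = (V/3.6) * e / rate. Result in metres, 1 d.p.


Convert speed: V = 76 / 3.6 = 21.1111 m/s
L = 21.1111 * 81 / 46
L = 1710.0 / 46
L = 37.2 m

37.2


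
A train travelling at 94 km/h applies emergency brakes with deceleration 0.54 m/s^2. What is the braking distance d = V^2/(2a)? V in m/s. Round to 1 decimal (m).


Convert speed: V = 94 / 3.6 = 26.1111 m/s
V^2 = 681.7901
d = 681.7901 / (2 * 0.54)
d = 681.7901 / 1.08
d = 631.3 m

631.3


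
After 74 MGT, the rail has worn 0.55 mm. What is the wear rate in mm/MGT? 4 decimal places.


Wear rate = total wear / cumulative tonnage
Rate = 0.55 / 74
Rate = 0.0074 mm/MGT

0.0074


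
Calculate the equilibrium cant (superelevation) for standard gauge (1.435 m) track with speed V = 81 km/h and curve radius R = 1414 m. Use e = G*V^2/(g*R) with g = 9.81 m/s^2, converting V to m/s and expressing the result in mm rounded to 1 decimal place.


Convert speed: V = 81 / 3.6 = 22.5 m/s
Apply formula: e = 1.435 * 22.5^2 / (9.81 * 1414)
e = 1.435 * 506.25 / 13871.34
e = 0.052372 m = 52.4 mm

52.4


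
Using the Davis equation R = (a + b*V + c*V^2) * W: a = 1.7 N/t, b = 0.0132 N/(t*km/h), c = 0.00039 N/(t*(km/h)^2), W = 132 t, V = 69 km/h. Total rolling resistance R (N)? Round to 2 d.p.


b*V = 0.0132 * 69 = 0.9108
c*V^2 = 0.00039 * 4761 = 1.85679
R_per_t = 1.7 + 0.9108 + 1.85679 = 4.46759 N/t
R_total = 4.46759 * 132 = 589.72 N

589.72


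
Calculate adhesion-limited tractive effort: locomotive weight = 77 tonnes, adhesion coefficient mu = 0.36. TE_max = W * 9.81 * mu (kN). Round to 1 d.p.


TE_max = W * g * mu
TE_max = 77 * 9.81 * 0.36
TE_max = 755.37 * 0.36
TE_max = 271.9 kN

271.9


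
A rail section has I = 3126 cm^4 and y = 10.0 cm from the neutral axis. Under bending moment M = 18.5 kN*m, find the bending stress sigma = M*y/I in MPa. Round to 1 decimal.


Convert units:
M = 18.5 kN*m = 18500000 N*mm
y = 10.0 cm = 100 mm
I = 3126 cm^4 = 31260000 mm^4
sigma = 18500000 * 100 / 31260000
sigma = 59.2 MPa

59.2


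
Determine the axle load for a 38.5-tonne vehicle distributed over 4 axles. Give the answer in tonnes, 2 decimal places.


Load per axle = total weight / number of axles
Load = 38.5 / 4
Load = 9.63 tonnes

9.63


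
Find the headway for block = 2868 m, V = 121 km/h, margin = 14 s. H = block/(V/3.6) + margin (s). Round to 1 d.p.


V = 121 / 3.6 = 33.6111 m/s
Block traversal time = 2868 / 33.6111 = 85.3289 s
Headway = 85.3289 + 14
Headway = 99.3 s

99.3


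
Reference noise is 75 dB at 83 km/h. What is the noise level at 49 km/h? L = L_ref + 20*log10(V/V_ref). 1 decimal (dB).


V/V_ref = 49 / 83 = 0.590361
log10(0.590361) = -0.228882
20 * -0.228882 = -4.5776
L = 75 + -4.5776 = 70.4 dB

70.4


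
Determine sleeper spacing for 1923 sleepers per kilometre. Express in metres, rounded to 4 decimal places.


Spacing = 1000 m / number of sleepers
Spacing = 1000 / 1923
Spacing = 0.5200 m

0.5200


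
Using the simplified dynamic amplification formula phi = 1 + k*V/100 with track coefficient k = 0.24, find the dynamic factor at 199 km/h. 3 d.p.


phi = 1 + k * V / 100
phi = 1 + 0.24 * 199 / 100
phi = 1 + 0.4776
phi = 1.478

1.478


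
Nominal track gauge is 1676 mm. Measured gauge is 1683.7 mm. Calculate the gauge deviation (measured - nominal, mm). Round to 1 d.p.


Deviation = measured - nominal
Deviation = 1683.7 - 1676
Deviation = 7.7 mm

7.7


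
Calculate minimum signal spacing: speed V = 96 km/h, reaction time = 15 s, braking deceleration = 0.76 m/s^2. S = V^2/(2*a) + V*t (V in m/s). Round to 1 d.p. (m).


V = 96 / 3.6 = 26.6667 m/s
Braking distance = 26.6667^2 / (2*0.76) = 467.8363 m
Sighting distance = 26.6667 * 15 = 400.0 m
S = 467.8363 + 400.0 = 867.8 m

867.8


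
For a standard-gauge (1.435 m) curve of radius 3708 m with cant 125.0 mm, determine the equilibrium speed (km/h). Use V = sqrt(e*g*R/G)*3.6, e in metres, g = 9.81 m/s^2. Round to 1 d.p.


Convert cant: e = 125.0 mm = 0.1250 m
V_ms = sqrt(0.1250 * 9.81 * 3708 / 1.435)
V_ms = sqrt(3168.595819) = 56.2903 m/s
V = 56.2903 * 3.6 = 202.6 km/h

202.6


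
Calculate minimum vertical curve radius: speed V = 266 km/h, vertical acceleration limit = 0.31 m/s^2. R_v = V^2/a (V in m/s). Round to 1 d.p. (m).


Convert speed: V = 266 / 3.6 = 73.8889 m/s
V^2 = 5459.5679 m^2/s^2
R_v = 5459.5679 / 0.31
R_v = 17611.5 m

17611.5


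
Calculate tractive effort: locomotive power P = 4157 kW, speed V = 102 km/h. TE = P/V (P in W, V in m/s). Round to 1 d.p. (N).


Convert: P = 4157 kW = 4157000 W
V = 102 / 3.6 = 28.3333 m/s
TE = 4157000 / 28.3333
TE = 146717.6 N

146717.6


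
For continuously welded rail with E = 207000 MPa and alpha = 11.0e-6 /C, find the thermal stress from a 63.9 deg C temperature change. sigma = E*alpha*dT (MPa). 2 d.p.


sigma = E * alpha * dT
sigma = 207000 * 11.0e-6 * 63.9
sigma = 2.277 * 63.9
sigma = 145.50 MPa

145.50


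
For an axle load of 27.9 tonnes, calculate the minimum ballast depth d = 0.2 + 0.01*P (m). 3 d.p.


d = 0.2 + 0.01 * 27.9
d = 0.2 + 0.279
d = 0.479 m

0.479


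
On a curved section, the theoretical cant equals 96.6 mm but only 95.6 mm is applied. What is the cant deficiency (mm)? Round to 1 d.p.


Cant deficiency = equilibrium cant - actual cant
CD = 96.6 - 95.6
CD = 1.0 mm

1.0


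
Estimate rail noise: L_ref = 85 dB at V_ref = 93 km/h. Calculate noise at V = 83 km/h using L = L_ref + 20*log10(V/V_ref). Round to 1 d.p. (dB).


V/V_ref = 83 / 93 = 0.892473
log10(0.892473) = -0.049405
20 * -0.049405 = -0.9881
L = 85 + -0.9881 = 84.0 dB

84.0


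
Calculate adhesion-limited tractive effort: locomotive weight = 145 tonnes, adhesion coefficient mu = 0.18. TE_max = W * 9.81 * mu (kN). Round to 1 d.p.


TE_max = W * g * mu
TE_max = 145 * 9.81 * 0.18
TE_max = 1422.45 * 0.18
TE_max = 256.0 kN

256.0


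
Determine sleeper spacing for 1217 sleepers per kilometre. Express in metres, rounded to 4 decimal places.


Spacing = 1000 m / number of sleepers
Spacing = 1000 / 1217
Spacing = 0.8217 m

0.8217


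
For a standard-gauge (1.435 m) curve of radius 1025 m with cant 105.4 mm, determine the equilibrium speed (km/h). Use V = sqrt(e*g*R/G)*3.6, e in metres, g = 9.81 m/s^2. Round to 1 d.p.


Convert cant: e = 105.4 mm = 0.1054 m
V_ms = sqrt(0.1054 * 9.81 * 1025 / 1.435)
V_ms = sqrt(738.552857) = 27.1763 m/s
V = 27.1763 * 3.6 = 97.8 km/h

97.8


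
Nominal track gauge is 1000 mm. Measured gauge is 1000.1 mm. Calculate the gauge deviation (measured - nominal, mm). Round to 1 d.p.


Deviation = measured - nominal
Deviation = 1000.1 - 1000
Deviation = 0.1 mm

0.1


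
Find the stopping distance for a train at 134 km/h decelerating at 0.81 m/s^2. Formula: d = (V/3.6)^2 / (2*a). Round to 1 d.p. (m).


Convert speed: V = 134 / 3.6 = 37.2222 m/s
V^2 = 1385.4938
d = 1385.4938 / (2 * 0.81)
d = 1385.4938 / 1.62
d = 855.2 m

855.2


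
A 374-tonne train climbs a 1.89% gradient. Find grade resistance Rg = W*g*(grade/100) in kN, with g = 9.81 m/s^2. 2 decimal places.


Rg = W * 9.81 * grade / 100
Rg = 374 * 9.81 * 1.89 / 100
Rg = 3668.94 * 0.0189
Rg = 69.34 kN

69.34


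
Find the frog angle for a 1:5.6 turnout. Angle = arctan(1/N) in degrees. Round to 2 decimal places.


1/N = 1/5.6 = 0.178571
angle = arctan(0.178571) = 0.176709 rad
angle = 0.176709 * 180/pi = 10.12 degrees

10.12


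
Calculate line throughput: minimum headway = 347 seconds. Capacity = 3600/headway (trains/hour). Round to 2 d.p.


Capacity = 3600 / headway
Capacity = 3600 / 347
Capacity = 10.37 trains/hour

10.37


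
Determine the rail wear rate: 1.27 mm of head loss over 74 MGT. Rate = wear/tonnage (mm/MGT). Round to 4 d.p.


Wear rate = total wear / cumulative tonnage
Rate = 1.27 / 74
Rate = 0.0172 mm/MGT

0.0172


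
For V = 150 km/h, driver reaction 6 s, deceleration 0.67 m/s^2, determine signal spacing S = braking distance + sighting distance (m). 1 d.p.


V = 150 / 3.6 = 41.6667 m/s
Braking distance = 41.6667^2 / (2*0.67) = 1295.6053 m
Sighting distance = 41.6667 * 6 = 250.0 m
S = 1295.6053 + 250.0 = 1545.6 m

1545.6


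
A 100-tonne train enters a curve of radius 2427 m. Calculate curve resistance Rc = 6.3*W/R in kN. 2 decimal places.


Rc = 6.3 * W / R
Rc = 6.3 * 100 / 2427
Rc = 630.0 / 2427
Rc = 0.26 kN

0.26


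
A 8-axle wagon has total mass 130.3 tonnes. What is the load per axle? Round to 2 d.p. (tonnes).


Load per axle = total weight / number of axles
Load = 130.3 / 8
Load = 16.29 tonnes

16.29


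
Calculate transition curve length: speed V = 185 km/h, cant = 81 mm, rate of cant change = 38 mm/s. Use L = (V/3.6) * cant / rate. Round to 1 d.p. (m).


Convert speed: V = 185 / 3.6 = 51.3889 m/s
L = 51.3889 * 81 / 38
L = 4162.5 / 38
L = 109.5 m

109.5


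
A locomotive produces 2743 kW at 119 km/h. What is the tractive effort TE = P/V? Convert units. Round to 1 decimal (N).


Convert: P = 2743 kW = 2743000 W
V = 119 / 3.6 = 33.0556 m/s
TE = 2743000 / 33.0556
TE = 82981.5 N

82981.5


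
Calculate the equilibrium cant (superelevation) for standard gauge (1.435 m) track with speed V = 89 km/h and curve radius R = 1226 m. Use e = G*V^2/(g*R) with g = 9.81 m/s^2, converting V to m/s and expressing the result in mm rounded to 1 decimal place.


Convert speed: V = 89 / 3.6 = 24.7222 m/s
Apply formula: e = 1.435 * 24.7222^2 / (9.81 * 1226)
e = 1.435 * 611.1883 / 12027.06
e = 0.072923 m = 72.9 mm

72.9


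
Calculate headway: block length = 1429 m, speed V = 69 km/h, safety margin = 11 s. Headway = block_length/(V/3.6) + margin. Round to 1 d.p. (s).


V = 69 / 3.6 = 19.1667 m/s
Block traversal time = 1429 / 19.1667 = 74.5565 s
Headway = 74.5565 + 11
Headway = 85.6 s

85.6


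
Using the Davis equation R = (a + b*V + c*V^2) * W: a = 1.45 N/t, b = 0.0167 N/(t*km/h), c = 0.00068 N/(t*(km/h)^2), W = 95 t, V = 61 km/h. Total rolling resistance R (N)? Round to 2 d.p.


b*V = 0.0167 * 61 = 1.0187
c*V^2 = 0.00068 * 3721 = 2.53028
R_per_t = 1.45 + 1.0187 + 2.53028 = 4.99898 N/t
R_total = 4.99898 * 95 = 474.90 N

474.90


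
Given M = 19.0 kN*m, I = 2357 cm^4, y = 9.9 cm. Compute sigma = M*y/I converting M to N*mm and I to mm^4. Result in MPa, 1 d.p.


Convert units:
M = 19.0 kN*m = 19000000 N*mm
y = 9.9 cm = 99 mm
I = 2357 cm^4 = 23570000 mm^4
sigma = 19000000 * 99 / 23570000
sigma = 79.8 MPa

79.8


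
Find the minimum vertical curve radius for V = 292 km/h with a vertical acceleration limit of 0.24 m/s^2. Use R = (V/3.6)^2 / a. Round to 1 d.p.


Convert speed: V = 292 / 3.6 = 81.1111 m/s
V^2 = 6579.0123 m^2/s^2
R_v = 6579.0123 / 0.24
R_v = 27412.6 m

27412.6


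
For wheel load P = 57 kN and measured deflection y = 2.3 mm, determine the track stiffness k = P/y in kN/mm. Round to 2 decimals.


Track stiffness k = P / y
k = 57 / 2.3
k = 24.78 kN/mm

24.78


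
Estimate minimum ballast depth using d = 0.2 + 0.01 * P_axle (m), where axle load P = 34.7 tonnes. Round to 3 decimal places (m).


d = 0.2 + 0.01 * 34.7
d = 0.2 + 0.347
d = 0.547 m

0.547


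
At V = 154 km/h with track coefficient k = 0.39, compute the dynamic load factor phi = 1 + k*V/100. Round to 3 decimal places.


phi = 1 + k * V / 100
phi = 1 + 0.39 * 154 / 100
phi = 1 + 0.6006
phi = 1.601

1.601


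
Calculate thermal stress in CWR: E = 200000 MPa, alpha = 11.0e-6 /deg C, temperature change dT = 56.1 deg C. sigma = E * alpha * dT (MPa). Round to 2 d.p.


sigma = E * alpha * dT
sigma = 200000 * 11.0e-6 * 56.1
sigma = 2.2 * 56.1
sigma = 123.42 MPa

123.42


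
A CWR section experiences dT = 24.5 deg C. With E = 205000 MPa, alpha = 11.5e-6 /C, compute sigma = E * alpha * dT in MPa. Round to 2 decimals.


sigma = E * alpha * dT
sigma = 205000 * 11.5e-6 * 24.5
sigma = 2.3575 * 24.5
sigma = 57.76 MPa

57.76


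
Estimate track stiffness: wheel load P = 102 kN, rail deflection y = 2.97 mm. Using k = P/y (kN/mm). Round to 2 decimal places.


Track stiffness k = P / y
k = 102 / 2.97
k = 34.34 kN/mm

34.34


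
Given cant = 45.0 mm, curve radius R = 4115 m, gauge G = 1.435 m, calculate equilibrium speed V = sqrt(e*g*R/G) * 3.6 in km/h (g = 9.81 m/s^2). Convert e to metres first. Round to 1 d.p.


Convert cant: e = 45.0 mm = 0.0450 m
V_ms = sqrt(0.0450 * 9.81 * 4115 / 1.435)
V_ms = sqrt(1265.900174) = 35.5795 m/s
V = 35.5795 * 3.6 = 128.1 km/h

128.1


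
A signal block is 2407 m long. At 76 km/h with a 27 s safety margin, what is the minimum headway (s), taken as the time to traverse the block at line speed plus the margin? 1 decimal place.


V = 76 / 3.6 = 21.1111 m/s
Block traversal time = 2407 / 21.1111 = 114.0158 s
Headway = 114.0158 + 27
Headway = 141.0 s

141.0


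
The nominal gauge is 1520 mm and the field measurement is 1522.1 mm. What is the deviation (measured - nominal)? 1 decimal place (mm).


Deviation = measured - nominal
Deviation = 1522.1 - 1520
Deviation = 2.1 mm

2.1


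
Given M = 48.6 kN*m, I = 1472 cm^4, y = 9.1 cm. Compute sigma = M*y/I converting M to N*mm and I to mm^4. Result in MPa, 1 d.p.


Convert units:
M = 48.6 kN*m = 48600000 N*mm
y = 9.1 cm = 91 mm
I = 1472 cm^4 = 14720000 mm^4
sigma = 48600000 * 91 / 14720000
sigma = 300.4 MPa

300.4


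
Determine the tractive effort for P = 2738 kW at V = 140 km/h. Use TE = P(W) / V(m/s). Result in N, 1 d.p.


Convert: P = 2738 kW = 2738000 W
V = 140 / 3.6 = 38.8889 m/s
TE = 2738000 / 38.8889
TE = 70405.7 N

70405.7


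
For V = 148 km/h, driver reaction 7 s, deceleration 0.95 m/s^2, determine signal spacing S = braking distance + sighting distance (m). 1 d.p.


V = 148 / 3.6 = 41.1111 m/s
Braking distance = 41.1111^2 / (2*0.95) = 889.5387 m
Sighting distance = 41.1111 * 7 = 287.7778 m
S = 889.5387 + 287.7778 = 1177.3 m

1177.3


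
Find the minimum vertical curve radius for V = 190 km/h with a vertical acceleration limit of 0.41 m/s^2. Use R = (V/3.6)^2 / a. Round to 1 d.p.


Convert speed: V = 190 / 3.6 = 52.7778 m/s
V^2 = 2785.4938 m^2/s^2
R_v = 2785.4938 / 0.41
R_v = 6793.9 m

6793.9


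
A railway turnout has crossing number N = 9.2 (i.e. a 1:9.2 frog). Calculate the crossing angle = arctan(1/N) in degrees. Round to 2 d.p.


1/N = 1/9.2 = 0.108696
angle = arctan(0.108696) = 0.108271 rad
angle = 0.108271 * 180/pi = 6.20 degrees

6.20


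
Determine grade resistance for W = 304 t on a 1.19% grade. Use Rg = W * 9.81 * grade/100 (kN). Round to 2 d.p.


Rg = W * 9.81 * grade / 100
Rg = 304 * 9.81 * 1.19 / 100
Rg = 2982.24 * 0.0119
Rg = 35.49 kN

35.49


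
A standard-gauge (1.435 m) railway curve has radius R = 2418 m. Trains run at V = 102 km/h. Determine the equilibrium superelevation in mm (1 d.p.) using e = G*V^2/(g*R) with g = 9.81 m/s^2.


Convert speed: V = 102 / 3.6 = 28.3333 m/s
Apply formula: e = 1.435 * 28.3333^2 / (9.81 * 2418)
e = 1.435 * 802.7778 / 23720.58
e = 0.048565 m = 48.6 mm

48.6


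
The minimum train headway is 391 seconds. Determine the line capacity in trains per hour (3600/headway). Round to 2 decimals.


Capacity = 3600 / headway
Capacity = 3600 / 391
Capacity = 9.21 trains/hour

9.21


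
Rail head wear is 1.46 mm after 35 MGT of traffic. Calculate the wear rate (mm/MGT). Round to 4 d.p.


Wear rate = total wear / cumulative tonnage
Rate = 1.46 / 35
Rate = 0.0417 mm/MGT

0.0417


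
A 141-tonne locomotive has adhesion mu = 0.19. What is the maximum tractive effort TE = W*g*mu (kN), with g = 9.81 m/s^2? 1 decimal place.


TE_max = W * g * mu
TE_max = 141 * 9.81 * 0.19
TE_max = 1383.21 * 0.19
TE_max = 262.8 kN

262.8


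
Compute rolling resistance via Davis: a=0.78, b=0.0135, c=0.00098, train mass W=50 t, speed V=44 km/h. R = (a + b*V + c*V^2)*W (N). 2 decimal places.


b*V = 0.0135 * 44 = 0.594
c*V^2 = 0.00098 * 1936 = 1.89728
R_per_t = 0.78 + 0.594 + 1.89728 = 3.27128 N/t
R_total = 3.27128 * 50 = 163.56 N

163.56


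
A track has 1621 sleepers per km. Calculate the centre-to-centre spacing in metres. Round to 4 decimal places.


Spacing = 1000 m / number of sleepers
Spacing = 1000 / 1621
Spacing = 0.6169 m

0.6169


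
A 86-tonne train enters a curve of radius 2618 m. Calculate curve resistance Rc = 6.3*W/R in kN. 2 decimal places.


Rc = 6.3 * W / R
Rc = 6.3 * 86 / 2618
Rc = 541.8 / 2618
Rc = 0.21 kN

0.21


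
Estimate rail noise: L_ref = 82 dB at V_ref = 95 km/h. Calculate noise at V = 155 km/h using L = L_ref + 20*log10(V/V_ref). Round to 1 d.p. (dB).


V/V_ref = 155 / 95 = 1.631579
log10(1.631579) = 0.212608
20 * 0.212608 = 4.2522
L = 82 + 4.2522 = 86.3 dB

86.3


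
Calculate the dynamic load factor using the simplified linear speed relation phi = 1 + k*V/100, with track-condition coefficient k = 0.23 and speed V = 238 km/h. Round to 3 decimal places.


phi = 1 + k * V / 100
phi = 1 + 0.23 * 238 / 100
phi = 1 + 0.5474
phi = 1.547

1.547


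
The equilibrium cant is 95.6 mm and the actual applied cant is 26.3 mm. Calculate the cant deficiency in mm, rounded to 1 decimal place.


Cant deficiency = equilibrium cant - actual cant
CD = 95.6 - 26.3
CD = 69.3 mm

69.3


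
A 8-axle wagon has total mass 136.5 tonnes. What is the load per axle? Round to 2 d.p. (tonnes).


Load per axle = total weight / number of axles
Load = 136.5 / 8
Load = 17.06 tonnes

17.06


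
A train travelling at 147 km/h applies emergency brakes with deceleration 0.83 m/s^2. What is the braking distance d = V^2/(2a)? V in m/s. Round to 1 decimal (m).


Convert speed: V = 147 / 3.6 = 40.8333 m/s
V^2 = 1667.3611
d = 1667.3611 / (2 * 0.83)
d = 1667.3611 / 1.66
d = 1004.4 m

1004.4


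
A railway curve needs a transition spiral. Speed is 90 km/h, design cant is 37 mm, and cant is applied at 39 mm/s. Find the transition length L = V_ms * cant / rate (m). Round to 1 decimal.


Convert speed: V = 90 / 3.6 = 25.0 m/s
L = 25.0 * 37 / 39
L = 925.0 / 39
L = 23.7 m

23.7


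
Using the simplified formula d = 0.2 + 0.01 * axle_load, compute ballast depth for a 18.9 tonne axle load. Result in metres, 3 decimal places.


d = 0.2 + 0.01 * 18.9
d = 0.2 + 0.189
d = 0.389 m

0.389


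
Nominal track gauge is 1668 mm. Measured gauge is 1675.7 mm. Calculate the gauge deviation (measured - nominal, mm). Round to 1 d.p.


Deviation = measured - nominal
Deviation = 1675.7 - 1668
Deviation = 7.7 mm

7.7


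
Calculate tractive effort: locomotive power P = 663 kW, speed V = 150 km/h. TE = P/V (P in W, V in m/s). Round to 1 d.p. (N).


Convert: P = 663 kW = 663000 W
V = 150 / 3.6 = 41.6667 m/s
TE = 663000 / 41.6667
TE = 15912.0 N

15912.0


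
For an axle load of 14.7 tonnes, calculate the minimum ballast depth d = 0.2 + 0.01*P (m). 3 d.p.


d = 0.2 + 0.01 * 14.7
d = 0.2 + 0.147
d = 0.347 m

0.347


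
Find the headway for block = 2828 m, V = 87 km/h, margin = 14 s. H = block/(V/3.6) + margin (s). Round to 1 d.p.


V = 87 / 3.6 = 24.1667 m/s
Block traversal time = 2828 / 24.1667 = 117.0207 s
Headway = 117.0207 + 14
Headway = 131.0 s

131.0


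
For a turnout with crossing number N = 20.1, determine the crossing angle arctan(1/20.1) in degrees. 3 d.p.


1/N = 1/20.1 = 0.049751
angle = arctan(0.049751) = 0.04971 rad
angle = 0.04971 * 180/pi = 2.848 degrees

2.848


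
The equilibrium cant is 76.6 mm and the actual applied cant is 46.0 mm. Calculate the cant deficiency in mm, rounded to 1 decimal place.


Cant deficiency = equilibrium cant - actual cant
CD = 76.6 - 46.0
CD = 30.6 mm

30.6


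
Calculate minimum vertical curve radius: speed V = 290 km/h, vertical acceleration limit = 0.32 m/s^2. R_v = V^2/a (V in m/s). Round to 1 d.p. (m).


Convert speed: V = 290 / 3.6 = 80.5556 m/s
V^2 = 6489.1975 m^2/s^2
R_v = 6489.1975 / 0.32
R_v = 20278.7 m

20278.7


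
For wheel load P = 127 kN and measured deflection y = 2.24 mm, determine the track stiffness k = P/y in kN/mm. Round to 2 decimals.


Track stiffness k = P / y
k = 127 / 2.24
k = 56.70 kN/mm

56.70


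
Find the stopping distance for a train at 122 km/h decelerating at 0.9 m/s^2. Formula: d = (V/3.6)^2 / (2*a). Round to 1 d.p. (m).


Convert speed: V = 122 / 3.6 = 33.8889 m/s
V^2 = 1148.4568
d = 1148.4568 / (2 * 0.9)
d = 1148.4568 / 1.8
d = 638.0 m

638.0


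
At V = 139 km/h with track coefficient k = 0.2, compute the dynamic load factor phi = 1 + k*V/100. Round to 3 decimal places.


phi = 1 + k * V / 100
phi = 1 + 0.2 * 139 / 100
phi = 1 + 0.278
phi = 1.278

1.278


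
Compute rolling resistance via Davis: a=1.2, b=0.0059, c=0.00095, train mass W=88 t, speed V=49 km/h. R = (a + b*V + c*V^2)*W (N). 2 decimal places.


b*V = 0.0059 * 49 = 0.2891
c*V^2 = 0.00095 * 2401 = 2.28095
R_per_t = 1.2 + 0.2891 + 2.28095 = 3.77005 N/t
R_total = 3.77005 * 88 = 331.76 N

331.76


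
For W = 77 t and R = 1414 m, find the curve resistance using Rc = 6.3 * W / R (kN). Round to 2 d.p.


Rc = 6.3 * W / R
Rc = 6.3 * 77 / 1414
Rc = 485.1 / 1414
Rc = 0.34 kN

0.34


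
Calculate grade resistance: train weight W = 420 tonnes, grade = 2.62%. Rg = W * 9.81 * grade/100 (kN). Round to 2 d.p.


Rg = W * 9.81 * grade / 100
Rg = 420 * 9.81 * 2.62 / 100
Rg = 4120.2 * 0.0262
Rg = 107.95 kN

107.95


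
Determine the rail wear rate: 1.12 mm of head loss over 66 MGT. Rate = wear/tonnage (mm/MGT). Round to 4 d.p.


Wear rate = total wear / cumulative tonnage
Rate = 1.12 / 66
Rate = 0.0170 mm/MGT

0.0170


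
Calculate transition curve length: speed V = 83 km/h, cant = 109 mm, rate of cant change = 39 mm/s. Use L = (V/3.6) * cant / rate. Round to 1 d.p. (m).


Convert speed: V = 83 / 3.6 = 23.0556 m/s
L = 23.0556 * 109 / 39
L = 2513.0556 / 39
L = 64.4 m

64.4


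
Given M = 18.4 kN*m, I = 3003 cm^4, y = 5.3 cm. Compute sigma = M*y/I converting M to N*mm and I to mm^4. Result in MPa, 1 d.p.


Convert units:
M = 18.4 kN*m = 18400000 N*mm
y = 5.3 cm = 53 mm
I = 3003 cm^4 = 30030000 mm^4
sigma = 18400000 * 53 / 30030000
sigma = 32.5 MPa

32.5


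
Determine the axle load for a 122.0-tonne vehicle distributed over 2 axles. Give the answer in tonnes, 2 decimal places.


Load per axle = total weight / number of axles
Load = 122.0 / 2
Load = 61.00 tonnes

61.00


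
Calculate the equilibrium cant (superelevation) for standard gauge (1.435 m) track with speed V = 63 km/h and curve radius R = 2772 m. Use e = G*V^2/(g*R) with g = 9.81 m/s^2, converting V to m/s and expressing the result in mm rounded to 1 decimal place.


Convert speed: V = 63 / 3.6 = 17.5 m/s
Apply formula: e = 1.435 * 17.5^2 / (9.81 * 2772)
e = 1.435 * 306.25 / 27193.32
e = 0.016161 m = 16.2 mm

16.2


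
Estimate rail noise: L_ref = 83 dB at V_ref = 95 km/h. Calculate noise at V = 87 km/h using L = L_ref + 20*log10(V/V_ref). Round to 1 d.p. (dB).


V/V_ref = 87 / 95 = 0.915789
log10(0.915789) = -0.038204
20 * -0.038204 = -0.7641
L = 83 + -0.7641 = 82.2 dB

82.2


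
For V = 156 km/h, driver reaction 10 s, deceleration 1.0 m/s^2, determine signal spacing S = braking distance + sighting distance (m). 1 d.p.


V = 156 / 3.6 = 43.3333 m/s
Braking distance = 43.3333^2 / (2*1.0) = 938.8889 m
Sighting distance = 43.3333 * 10 = 433.3333 m
S = 938.8889 + 433.3333 = 1372.2 m

1372.2


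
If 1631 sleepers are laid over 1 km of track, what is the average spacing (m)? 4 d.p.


Spacing = 1000 m / number of sleepers
Spacing = 1000 / 1631
Spacing = 0.6131 m

0.6131


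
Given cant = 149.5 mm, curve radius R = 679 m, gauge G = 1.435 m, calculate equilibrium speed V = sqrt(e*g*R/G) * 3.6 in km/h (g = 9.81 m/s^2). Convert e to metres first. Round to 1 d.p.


Convert cant: e = 149.5 mm = 0.1495 m
V_ms = sqrt(0.1495 * 9.81 * 679 / 1.435)
V_ms = sqrt(693.949829) = 26.3429 m/s
V = 26.3429 * 3.6 = 94.8 km/h

94.8


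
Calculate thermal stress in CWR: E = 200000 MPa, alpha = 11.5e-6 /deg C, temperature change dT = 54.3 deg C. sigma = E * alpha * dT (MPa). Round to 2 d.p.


sigma = E * alpha * dT
sigma = 200000 * 11.5e-6 * 54.3
sigma = 2.3 * 54.3
sigma = 124.89 MPa

124.89


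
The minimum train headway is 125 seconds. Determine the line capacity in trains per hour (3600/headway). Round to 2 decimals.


Capacity = 3600 / headway
Capacity = 3600 / 125
Capacity = 28.80 trains/hour

28.80


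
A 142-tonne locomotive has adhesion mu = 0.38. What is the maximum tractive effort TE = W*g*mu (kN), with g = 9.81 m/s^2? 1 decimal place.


TE_max = W * g * mu
TE_max = 142 * 9.81 * 0.38
TE_max = 1393.02 * 0.38
TE_max = 529.3 kN

529.3


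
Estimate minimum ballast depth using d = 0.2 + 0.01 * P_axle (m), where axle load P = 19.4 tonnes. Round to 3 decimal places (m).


d = 0.2 + 0.01 * 19.4
d = 0.2 + 0.194
d = 0.394 m

0.394


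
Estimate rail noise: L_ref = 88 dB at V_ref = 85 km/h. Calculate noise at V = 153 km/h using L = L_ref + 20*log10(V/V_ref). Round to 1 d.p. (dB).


V/V_ref = 153 / 85 = 1.8
log10(1.8) = 0.255273
20 * 0.255273 = 5.1055
L = 88 + 5.1055 = 93.1 dB

93.1


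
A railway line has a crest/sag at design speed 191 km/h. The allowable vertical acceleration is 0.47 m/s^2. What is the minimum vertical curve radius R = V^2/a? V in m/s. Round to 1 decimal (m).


Convert speed: V = 191 / 3.6 = 53.0556 m/s
V^2 = 2814.892 m^2/s^2
R_v = 2814.892 / 0.47
R_v = 5989.1 m

5989.1


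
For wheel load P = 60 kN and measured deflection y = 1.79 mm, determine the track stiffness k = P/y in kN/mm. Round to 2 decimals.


Track stiffness k = P / y
k = 60 / 1.79
k = 33.52 kN/mm

33.52


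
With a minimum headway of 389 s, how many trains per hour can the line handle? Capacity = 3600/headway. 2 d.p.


Capacity = 3600 / headway
Capacity = 3600 / 389
Capacity = 9.25 trains/hour

9.25


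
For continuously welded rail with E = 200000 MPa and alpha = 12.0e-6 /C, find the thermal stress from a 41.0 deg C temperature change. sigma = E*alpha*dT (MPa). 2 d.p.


sigma = E * alpha * dT
sigma = 200000 * 12.0e-6 * 41.0
sigma = 2.4 * 41.0
sigma = 98.40 MPa

98.40


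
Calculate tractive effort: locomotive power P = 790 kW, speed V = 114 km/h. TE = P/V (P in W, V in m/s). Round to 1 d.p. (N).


Convert: P = 790 kW = 790000 W
V = 114 / 3.6 = 31.6667 m/s
TE = 790000 / 31.6667
TE = 24947.4 N

24947.4


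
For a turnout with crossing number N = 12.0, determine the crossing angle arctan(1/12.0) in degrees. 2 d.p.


1/N = 1/12.0 = 0.083333
angle = arctan(0.083333) = 0.083141 rad
angle = 0.083141 * 180/pi = 4.76 degrees

4.76


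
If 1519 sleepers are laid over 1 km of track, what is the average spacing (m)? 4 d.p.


Spacing = 1000 m / number of sleepers
Spacing = 1000 / 1519
Spacing = 0.6583 m

0.6583


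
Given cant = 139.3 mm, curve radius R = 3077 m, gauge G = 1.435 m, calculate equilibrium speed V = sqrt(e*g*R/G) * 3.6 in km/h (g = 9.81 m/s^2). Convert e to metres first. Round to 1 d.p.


Convert cant: e = 139.3 mm = 0.1393 m
V_ms = sqrt(0.1393 * 9.81 * 3077 / 1.435)
V_ms = sqrt(2930.189576) = 54.1312 m/s
V = 54.1312 * 3.6 = 194.9 km/h

194.9


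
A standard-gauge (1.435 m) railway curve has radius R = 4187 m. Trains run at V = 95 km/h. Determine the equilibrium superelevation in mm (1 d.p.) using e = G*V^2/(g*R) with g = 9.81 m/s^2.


Convert speed: V = 95 / 3.6 = 26.3889 m/s
Apply formula: e = 1.435 * 26.3889^2 / (9.81 * 4187)
e = 1.435 * 696.3735 / 41074.47
e = 0.024329 m = 24.3 mm

24.3


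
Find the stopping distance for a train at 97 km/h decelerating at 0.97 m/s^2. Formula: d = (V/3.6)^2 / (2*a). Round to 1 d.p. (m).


Convert speed: V = 97 / 3.6 = 26.9444 m/s
V^2 = 726.0031
d = 726.0031 / (2 * 0.97)
d = 726.0031 / 1.94
d = 374.2 m

374.2


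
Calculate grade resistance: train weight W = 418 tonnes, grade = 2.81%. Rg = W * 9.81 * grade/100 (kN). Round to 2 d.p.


Rg = W * 9.81 * grade / 100
Rg = 418 * 9.81 * 2.81 / 100
Rg = 4100.58 * 0.0281
Rg = 115.23 kN

115.23


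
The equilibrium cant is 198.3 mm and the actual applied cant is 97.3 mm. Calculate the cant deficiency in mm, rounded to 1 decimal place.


Cant deficiency = equilibrium cant - actual cant
CD = 198.3 - 97.3
CD = 101.0 mm

101.0


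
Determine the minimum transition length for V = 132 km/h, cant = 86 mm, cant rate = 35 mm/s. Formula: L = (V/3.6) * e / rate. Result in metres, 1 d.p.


Convert speed: V = 132 / 3.6 = 36.6667 m/s
L = 36.6667 * 86 / 35
L = 3153.3333 / 35
L = 90.1 m

90.1


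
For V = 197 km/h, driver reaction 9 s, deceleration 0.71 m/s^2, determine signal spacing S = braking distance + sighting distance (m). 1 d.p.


V = 197 / 3.6 = 54.7222 m/s
Braking distance = 54.7222^2 / (2*0.71) = 2108.818 m
Sighting distance = 54.7222 * 9 = 492.5 m
S = 2108.818 + 492.5 = 2601.3 m

2601.3


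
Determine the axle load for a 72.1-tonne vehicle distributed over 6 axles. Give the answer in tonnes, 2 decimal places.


Load per axle = total weight / number of axles
Load = 72.1 / 6
Load = 12.02 tonnes

12.02


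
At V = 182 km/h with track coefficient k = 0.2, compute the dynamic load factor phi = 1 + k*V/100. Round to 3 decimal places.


phi = 1 + k * V / 100
phi = 1 + 0.2 * 182 / 100
phi = 1 + 0.364
phi = 1.364

1.364


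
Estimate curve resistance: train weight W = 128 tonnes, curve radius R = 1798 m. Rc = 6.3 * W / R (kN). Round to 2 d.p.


Rc = 6.3 * W / R
Rc = 6.3 * 128 / 1798
Rc = 806.4 / 1798
Rc = 0.45 kN

0.45


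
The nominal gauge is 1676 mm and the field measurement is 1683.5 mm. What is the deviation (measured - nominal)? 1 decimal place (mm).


Deviation = measured - nominal
Deviation = 1683.5 - 1676
Deviation = 7.5 mm

7.5


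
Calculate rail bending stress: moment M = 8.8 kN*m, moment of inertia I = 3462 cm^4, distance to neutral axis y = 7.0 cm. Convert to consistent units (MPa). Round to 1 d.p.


Convert units:
M = 8.8 kN*m = 8800000 N*mm
y = 7.0 cm = 70 mm
I = 3462 cm^4 = 34620000 mm^4
sigma = 8800000 * 70 / 34620000
sigma = 17.8 MPa

17.8
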